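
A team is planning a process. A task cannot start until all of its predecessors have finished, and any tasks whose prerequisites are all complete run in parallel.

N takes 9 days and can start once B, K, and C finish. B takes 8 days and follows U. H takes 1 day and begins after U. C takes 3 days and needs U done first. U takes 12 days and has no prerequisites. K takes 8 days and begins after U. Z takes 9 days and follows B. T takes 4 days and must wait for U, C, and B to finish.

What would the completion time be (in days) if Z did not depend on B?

Before: longest chain U→B→N = 12+8+9 = 29, finish 29.
Without B→Z, Z's earliest start moves from 20 to 0.
After: U→B→N = 12+8+9 = 29 → 29 days.

29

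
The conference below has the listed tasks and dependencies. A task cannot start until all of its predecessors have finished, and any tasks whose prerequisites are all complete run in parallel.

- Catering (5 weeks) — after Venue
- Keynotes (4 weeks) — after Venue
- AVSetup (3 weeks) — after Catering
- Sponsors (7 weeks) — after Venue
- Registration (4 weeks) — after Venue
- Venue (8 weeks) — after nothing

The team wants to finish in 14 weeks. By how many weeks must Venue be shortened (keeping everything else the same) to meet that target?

Current finish: 16 weeks; target: 14.
Venue is on every critical path, so each week cut from Venue cuts the finish by one (this holds down to a finish of 9).
Need 16 − 14 = 2 weeks off Venue → Venue becomes 6 weeks, finish becomes 14.

2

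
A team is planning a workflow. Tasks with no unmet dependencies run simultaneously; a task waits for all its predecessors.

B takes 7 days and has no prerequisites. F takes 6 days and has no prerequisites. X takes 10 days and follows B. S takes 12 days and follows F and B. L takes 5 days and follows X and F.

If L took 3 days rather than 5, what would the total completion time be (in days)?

20

The binding path is B→X→L = 7+10+5 = 22; finish at 22 days.
Since L is critical, the -2 change carries straight to that chain (now 20 days).
That remains the longest chain; total 20 days.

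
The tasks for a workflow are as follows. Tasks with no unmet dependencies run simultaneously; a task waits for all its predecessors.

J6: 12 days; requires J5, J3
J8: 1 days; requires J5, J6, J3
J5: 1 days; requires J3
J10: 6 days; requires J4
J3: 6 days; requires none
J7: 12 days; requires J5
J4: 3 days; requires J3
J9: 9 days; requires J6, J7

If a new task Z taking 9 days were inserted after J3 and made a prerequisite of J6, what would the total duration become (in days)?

Originally the job takes 28 days.
With Z inserted, J6 now waits for max(J5, J3, Z).
New critical path: J3→Z→J6→J9 = 6+9+12+9 = 36 ⇒ 36 days.

36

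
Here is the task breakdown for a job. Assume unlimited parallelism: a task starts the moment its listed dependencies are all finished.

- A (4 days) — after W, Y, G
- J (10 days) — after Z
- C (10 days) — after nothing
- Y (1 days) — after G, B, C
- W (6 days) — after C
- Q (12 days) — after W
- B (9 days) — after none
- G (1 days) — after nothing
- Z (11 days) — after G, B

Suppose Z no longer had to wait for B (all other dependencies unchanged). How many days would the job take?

Before: longest chain B→Z→J = 9+11+10 = 30, finish 30.
Without B→Z, Z's earliest start moves from 9 to 1.
After: C→W→Q = 10+6+12 = 28 → 28 days.

28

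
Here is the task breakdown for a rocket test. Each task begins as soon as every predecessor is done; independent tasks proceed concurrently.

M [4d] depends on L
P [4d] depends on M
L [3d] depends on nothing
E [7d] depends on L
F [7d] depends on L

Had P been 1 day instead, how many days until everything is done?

10

As given, the longest chain is L→M→P = 3+4+4 = 11, so the finish is 11 days.
Since P is critical, the -3 change carries straight to that chain (now 8 days).
New critical path: L→F = 3+7 = 10 ⇒ 10 days.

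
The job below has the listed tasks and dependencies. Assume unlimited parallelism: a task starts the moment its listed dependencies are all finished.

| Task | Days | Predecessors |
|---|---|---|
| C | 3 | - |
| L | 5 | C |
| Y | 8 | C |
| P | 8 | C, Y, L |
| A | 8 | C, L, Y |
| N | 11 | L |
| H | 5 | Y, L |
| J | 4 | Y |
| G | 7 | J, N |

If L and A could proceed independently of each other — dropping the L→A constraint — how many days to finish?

26

Original critical path: C→L→N→G = 3+5+11+7 = 26 ⇒ 26 days.
Dropping L→A doesn't change A's earliest start (11); another predecessor still binds.
After: C→L→N→G = 3+5+11+7 = 26 → 26 days.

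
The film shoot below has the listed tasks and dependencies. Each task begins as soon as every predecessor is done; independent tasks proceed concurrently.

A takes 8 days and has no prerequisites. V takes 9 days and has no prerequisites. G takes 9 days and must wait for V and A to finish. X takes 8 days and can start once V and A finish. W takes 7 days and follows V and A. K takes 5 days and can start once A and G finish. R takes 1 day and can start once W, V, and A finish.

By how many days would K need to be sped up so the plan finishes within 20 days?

Current finish: 23 days; target: 20.
K is on every critical path, so each day cut from K cuts the finish by one (this holds down to a finish of 19).
Need 23 − 20 = 3 days off K → K becomes 2 days, finish becomes 20.

3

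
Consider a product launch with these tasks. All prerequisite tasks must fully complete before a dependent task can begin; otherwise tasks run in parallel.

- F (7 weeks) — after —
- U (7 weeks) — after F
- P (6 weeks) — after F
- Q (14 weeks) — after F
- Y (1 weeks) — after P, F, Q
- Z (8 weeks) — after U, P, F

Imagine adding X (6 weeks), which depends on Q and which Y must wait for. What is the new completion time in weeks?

Originally the product launch takes 22 weeks.
With X inserted, Y now waits for max(P, F, Q, X).
New critical path: F→Q→X→Y = 7+14+6+1 = 28 ⇒ 28 weeks.

28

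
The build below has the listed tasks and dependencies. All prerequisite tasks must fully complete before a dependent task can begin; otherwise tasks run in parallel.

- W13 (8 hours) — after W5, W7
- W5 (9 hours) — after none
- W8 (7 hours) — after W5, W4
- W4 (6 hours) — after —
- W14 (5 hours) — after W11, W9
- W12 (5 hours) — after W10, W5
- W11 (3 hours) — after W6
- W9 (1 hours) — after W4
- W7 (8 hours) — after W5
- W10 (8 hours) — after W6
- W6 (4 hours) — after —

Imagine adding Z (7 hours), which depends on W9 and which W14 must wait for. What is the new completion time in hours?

Originally the project takes 25 hours.
With Z inserted, W14 now waits for max(W11, W9, Z).
New critical path: W5→W7→W13 = 9+8+8 = 25 ⇒ 25 hours.

25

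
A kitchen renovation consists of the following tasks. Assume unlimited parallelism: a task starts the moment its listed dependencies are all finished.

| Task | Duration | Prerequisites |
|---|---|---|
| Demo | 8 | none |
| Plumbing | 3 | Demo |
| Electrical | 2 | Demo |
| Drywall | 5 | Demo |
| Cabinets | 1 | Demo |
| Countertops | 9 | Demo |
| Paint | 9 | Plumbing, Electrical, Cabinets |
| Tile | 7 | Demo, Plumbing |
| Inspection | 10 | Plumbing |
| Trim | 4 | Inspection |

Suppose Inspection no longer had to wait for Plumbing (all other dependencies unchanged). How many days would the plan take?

Before: longest chain Demo→Plumbing→Inspection→Trim = 8+3+10+4 = 25, finish 25.
Without Plumbing→Inspection, Inspection's earliest start moves from 11 to 0.
After: Demo→Plumbing→Paint = 8+3+9 = 20 → 20 days.

20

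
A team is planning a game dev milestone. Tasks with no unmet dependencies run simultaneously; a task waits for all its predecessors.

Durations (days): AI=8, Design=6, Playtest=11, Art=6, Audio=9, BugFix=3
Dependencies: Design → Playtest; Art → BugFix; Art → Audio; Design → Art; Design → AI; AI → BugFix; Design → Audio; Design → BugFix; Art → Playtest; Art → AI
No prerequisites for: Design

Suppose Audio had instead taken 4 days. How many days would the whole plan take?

23

Baseline: Design→Art→AI→BugFix = 6+6+8+3 = 23 → 23 days.
Audio is off the critical path — its longest chain is 21 days, giving 2 of slack.
No other chain overtakes it, so the finish is 23 days.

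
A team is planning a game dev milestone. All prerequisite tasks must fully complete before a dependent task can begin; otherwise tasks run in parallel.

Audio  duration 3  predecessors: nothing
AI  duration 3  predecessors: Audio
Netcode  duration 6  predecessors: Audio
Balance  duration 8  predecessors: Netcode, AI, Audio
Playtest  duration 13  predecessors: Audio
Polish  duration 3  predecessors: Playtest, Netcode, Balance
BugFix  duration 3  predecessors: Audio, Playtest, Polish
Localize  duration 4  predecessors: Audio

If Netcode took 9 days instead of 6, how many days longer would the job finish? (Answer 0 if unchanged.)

As given, the longest chain is Audio→Netcode→Balance→Polish→BugFix = 3+6+8+3+3 = 23, so the finish is 23 days.
Since Netcode is critical, the +3 change carries straight to that chain (now 26 days).
No other chain overtakes it, so the finish is 26 days.
Change in finish: 26 − 23 = +3 days.

3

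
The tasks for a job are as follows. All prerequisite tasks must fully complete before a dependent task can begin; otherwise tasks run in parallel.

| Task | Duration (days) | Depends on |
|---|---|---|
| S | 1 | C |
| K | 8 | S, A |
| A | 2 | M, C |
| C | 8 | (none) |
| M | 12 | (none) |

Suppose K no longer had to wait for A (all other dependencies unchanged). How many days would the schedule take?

17

Original critical path: M→A→K = 12+2+8 = 22 ⇒ 22 days.
Without A→K, K's earliest start moves from 14 to 9.
After: C→S→K = 8+1+8 = 17 → 17 days.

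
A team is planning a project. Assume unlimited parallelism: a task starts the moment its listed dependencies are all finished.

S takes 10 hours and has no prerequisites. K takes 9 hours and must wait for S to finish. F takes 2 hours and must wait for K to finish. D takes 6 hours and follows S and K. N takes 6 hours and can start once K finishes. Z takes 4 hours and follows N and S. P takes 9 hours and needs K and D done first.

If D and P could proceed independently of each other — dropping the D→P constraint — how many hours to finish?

29

Before: longest chain S→K→D→P = 10+9+6+9 = 34, finish 34.
Without D→P, P's earliest start moves from 25 to 19.
After: S→K→N→Z = 10+9+6+4 = 29 → 29 hours.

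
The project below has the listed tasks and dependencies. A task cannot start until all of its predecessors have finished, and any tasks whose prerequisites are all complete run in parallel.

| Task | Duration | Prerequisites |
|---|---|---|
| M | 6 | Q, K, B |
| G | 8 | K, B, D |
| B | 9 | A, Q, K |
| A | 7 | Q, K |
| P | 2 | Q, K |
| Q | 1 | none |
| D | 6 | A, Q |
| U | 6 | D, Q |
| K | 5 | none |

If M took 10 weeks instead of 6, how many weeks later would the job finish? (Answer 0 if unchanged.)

2

The binding path is K→A→B→G = 5+7+9+8 = 29; finish at 29 weeks.
M has 2 weeks of float (longest path through it is 27).
New critical path: K→A→B→M = 5+7+9+10 = 31 ⇒ 31 weeks.
Change in finish: 31 − 29 = +2 weeks.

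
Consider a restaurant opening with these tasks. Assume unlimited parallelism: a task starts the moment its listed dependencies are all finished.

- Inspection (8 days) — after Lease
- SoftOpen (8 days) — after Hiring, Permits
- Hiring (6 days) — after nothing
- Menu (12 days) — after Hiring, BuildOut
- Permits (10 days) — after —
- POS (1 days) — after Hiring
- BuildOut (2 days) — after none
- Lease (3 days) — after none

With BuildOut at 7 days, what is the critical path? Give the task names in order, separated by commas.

Actual critical path: Permits→SoftOpen = 10+8 = 18 ⇒ 18 days.
The longest path through BuildOut is only 14 days, so BuildOut has float 4.
Now BuildOut→Menu = 7+12 = 19 is longest, so the finish becomes 19 days.

BuildOut, Menu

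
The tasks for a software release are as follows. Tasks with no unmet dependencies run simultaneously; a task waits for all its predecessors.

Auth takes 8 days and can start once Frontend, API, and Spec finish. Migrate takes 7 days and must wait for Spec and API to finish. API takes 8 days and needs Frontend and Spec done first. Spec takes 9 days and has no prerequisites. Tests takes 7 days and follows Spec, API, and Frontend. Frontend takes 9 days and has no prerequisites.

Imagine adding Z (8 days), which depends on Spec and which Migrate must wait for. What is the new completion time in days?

Originally the software release takes 25 days.
With Z inserted, Migrate now waits for max(Spec, API, Z).
New critical path: Spec→API→Auth = 9+8+8 = 25 ⇒ 25 days.

25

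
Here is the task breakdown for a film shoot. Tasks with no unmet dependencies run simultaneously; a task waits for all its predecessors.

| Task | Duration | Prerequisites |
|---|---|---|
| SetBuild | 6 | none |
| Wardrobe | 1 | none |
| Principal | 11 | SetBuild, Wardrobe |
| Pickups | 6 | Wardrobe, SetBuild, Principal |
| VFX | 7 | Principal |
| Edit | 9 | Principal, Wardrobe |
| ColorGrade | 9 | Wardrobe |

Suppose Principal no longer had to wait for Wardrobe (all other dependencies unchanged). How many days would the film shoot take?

With the dependency in place, SetBuild→Principal→Edit = 6+11+9 = 26 sets the finish at 26 days.
Dropping Wardrobe→Principal doesn't change Principal's earliest start (6); another predecessor still binds.
The longest chain is now SetBuild→Principal→Edit = 6+11+9 = 26, so the film shoot takes 26 days.

26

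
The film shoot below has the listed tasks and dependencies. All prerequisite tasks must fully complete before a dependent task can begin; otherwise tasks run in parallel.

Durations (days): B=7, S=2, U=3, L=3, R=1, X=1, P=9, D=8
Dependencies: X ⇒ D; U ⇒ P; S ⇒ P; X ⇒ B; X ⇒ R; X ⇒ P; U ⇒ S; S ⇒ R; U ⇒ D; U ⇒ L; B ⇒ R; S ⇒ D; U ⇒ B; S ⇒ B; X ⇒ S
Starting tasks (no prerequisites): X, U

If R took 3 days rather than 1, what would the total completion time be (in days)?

15

Baseline: U→S→P = 3+2+9 = 14 → 14 days.
R has 1 day of float (longest path through it is 13).
Now U→S→B→R = 3+2+7+3 = 15 is longest, so the finish becomes 15 days.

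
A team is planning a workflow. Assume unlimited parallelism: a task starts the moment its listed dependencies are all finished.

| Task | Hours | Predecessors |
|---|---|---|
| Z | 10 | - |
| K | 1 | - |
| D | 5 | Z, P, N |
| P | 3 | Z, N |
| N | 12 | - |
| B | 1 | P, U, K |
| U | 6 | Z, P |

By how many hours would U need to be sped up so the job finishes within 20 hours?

2

Current finish: 22 hours; target: 20.
U is on every critical path, so each hour cut from U cuts the finish by one (this holds down to a finish of 20).
Need 22 − 20 = 2 hours off U → U becomes 4 hours, finish becomes 20.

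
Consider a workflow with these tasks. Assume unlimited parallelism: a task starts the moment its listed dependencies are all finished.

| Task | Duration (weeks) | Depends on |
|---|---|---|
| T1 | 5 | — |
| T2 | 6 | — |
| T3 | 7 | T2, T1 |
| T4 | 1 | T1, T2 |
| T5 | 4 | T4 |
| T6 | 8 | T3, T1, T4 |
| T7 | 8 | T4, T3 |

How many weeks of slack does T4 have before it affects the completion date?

T2→T3→T6 = 6+7+8 = 21 sets the makespan at 21 weeks.
Longest path through T4: 15 weeks (earliest finish 7, latest finish 13).
Float = 21 − 15 = 6.

6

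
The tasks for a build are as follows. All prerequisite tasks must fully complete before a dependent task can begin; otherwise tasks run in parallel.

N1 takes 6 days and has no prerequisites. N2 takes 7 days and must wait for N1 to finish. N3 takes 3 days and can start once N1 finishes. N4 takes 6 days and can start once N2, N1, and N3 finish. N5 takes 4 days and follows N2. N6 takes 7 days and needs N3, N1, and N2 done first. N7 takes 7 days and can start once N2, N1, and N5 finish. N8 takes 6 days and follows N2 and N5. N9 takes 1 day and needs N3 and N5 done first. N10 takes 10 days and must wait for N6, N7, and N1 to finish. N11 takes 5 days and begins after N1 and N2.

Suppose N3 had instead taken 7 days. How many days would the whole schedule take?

34

The binding path is N1→N2→N5→N7→N10 = 6+7+4+7+10 = 34; finish at 34 days.
The longest path through N3 is only 26 days, so N3 has float 8.
No other chain overtakes it, so the finish is 34 days.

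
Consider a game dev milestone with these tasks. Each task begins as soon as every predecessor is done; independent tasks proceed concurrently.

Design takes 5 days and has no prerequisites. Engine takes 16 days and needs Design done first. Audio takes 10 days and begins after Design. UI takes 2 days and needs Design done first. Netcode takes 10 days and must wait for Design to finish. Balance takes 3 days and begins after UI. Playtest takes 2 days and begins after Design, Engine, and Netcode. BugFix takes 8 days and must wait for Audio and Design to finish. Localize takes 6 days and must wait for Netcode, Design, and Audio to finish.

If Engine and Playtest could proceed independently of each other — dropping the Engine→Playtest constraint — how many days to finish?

Before: longest chain Design→Engine→Playtest = 5+16+2 = 23, finish 23.
Without Engine→Playtest, Playtest's earliest start moves from 21 to 15.
After: Design→Audio→BugFix = 5+10+8 = 23 → 23 days.

23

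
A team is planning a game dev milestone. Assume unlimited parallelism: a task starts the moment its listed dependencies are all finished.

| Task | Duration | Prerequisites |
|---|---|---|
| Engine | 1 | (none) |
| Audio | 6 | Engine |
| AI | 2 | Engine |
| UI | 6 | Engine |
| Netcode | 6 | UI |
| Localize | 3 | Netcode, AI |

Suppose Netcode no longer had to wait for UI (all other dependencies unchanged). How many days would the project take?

9

Before: longest chain Engine→UI→Netcode→Localize = 1+6+6+3 = 16, finish 16.
Without UI→Netcode, Netcode's earliest start moves from 7 to 0.
New critical path: Netcode→Localize = 6+3 = 9 ⇒ 9 days.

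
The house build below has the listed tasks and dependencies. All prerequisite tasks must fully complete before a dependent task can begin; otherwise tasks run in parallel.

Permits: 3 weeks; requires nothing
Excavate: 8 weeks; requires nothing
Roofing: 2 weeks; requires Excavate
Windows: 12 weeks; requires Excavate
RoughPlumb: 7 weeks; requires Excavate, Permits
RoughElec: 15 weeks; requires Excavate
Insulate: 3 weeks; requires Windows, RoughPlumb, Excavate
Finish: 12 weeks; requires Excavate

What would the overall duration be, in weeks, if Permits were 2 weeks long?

Baseline: Excavate→Windows→Insulate = 8+12+3 = 23 → 23 weeks.
Permits has 10 weeks of float (longest path through it is 13).
No other chain overtakes it, so the finish is 23 weeks.

23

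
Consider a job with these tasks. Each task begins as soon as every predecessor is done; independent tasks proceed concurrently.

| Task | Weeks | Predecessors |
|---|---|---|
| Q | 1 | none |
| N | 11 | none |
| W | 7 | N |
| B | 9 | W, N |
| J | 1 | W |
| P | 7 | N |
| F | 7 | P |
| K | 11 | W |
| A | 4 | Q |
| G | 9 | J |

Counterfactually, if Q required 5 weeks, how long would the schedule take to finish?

29

As given, the longest chain is N→W→K = 11+7+11 = 29, so the finish is 29 weeks.
Q is off the critical path — its longest chain is 5 weeks, giving 24 of slack.
No other chain overtakes it, so the finish is 29 weeks.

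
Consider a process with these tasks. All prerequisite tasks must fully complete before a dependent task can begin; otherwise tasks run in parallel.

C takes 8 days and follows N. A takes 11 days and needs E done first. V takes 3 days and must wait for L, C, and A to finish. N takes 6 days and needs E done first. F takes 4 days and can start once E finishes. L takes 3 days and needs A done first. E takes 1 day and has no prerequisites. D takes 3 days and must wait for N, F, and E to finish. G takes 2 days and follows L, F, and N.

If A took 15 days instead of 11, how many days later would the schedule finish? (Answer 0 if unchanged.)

4

The binding path is E→A→L→V = 1+11+3+3 = 18; finish at 18 days.
Since A is critical, the +4 change carries straight to that chain (now 22 days).
No other chain overtakes it, so the finish is 22 days.
Change in finish: 22 − 18 = +4 days.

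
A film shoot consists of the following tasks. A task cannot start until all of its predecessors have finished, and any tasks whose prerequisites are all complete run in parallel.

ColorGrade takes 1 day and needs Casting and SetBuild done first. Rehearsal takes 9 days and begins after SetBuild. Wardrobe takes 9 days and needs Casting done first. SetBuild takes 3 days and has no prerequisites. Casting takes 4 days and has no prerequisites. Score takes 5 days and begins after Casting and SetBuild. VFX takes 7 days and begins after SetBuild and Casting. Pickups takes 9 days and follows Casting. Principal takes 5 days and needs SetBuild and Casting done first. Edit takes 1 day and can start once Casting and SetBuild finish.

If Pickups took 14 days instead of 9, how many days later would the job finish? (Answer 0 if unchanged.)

The binding path is Casting→Pickups = 4+9 = 13; finish at 13 days.
Pickups lies on that path, so at 14 days the path becomes 18 days.
That remains the longest chain; total 18 days.
Change in finish: 18 − 13 = +5 days.

5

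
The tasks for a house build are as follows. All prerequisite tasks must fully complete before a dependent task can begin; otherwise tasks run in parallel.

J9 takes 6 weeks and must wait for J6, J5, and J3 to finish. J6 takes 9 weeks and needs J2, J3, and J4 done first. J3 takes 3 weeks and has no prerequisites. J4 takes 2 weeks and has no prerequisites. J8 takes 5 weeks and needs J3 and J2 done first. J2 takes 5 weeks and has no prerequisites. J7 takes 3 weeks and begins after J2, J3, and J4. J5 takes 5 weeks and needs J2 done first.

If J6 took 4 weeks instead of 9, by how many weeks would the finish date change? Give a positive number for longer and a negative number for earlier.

The binding path is J2→J6→J9 = 5+9+6 = 20; finish at 20 weeks.
J6 lies on that path, so at 4 weeks the path becomes 15 weeks.
New critical path: J2→J5→J9 = 5+5+6 = 16 ⇒ 16 weeks.
Change in finish: 16 − 20 = -4 weeks.

-4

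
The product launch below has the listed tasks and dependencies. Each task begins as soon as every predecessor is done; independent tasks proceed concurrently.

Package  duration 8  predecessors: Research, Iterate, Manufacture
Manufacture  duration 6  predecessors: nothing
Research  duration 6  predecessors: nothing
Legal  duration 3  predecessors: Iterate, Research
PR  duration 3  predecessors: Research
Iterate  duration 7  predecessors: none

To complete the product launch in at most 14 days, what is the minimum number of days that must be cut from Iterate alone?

Current finish: 15 days; target: 14.
Iterate is on every critical path, so each day cut from Iterate cuts the finish by one (this holds down to a finish of 14).
Need 15 − 14 = 1 day off Iterate → Iterate becomes 6 days, finish becomes 14.

1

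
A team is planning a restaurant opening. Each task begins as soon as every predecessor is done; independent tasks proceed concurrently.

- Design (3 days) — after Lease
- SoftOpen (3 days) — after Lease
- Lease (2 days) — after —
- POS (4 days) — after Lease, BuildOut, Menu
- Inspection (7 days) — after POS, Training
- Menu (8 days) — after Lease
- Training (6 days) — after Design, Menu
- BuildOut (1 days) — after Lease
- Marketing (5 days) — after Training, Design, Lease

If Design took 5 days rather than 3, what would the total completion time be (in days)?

23

Baseline: Lease→Menu→Training→Inspection = 2+8+6+7 = 23 → 23 days.
Design has 5 days of float (longest path through it is 18).
That remains the longest chain; total 23 days.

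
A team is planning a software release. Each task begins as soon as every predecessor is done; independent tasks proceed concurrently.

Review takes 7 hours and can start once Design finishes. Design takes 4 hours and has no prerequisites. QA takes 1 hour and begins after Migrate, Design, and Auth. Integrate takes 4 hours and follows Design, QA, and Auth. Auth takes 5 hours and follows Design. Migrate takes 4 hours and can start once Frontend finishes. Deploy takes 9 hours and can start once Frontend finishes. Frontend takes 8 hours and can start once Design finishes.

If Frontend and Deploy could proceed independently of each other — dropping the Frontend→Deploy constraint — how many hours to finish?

21

Before: longest chain Design→Frontend→Deploy = 4+8+9 = 21, finish 21.
Without Frontend→Deploy, Deploy's earliest start moves from 12 to 0.
New critical path: Design→Frontend→Migrate→QA→Integrate = 4+8+4+1+4 = 21 ⇒ 21 hours.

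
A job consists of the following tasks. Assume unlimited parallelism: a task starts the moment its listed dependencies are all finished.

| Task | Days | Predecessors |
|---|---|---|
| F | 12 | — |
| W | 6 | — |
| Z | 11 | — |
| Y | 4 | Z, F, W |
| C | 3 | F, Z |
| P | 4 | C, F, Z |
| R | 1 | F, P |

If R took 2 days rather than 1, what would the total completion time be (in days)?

Actual critical path: F→C→P→R = 12+3+4+1 = 20 ⇒ 20 days.
R is on the critical path; changing it to 2 makes that path 21 days.
No other chain overtakes it, so the finish is 21 days.

21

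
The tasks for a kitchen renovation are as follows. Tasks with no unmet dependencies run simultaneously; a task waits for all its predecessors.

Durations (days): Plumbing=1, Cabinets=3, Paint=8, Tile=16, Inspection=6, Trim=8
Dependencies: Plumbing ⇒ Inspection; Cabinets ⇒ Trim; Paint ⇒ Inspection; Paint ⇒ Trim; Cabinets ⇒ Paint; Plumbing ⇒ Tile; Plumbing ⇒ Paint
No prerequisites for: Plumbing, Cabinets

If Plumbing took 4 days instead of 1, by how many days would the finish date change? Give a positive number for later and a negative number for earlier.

The binding path is Cabinets→Paint→Trim = 3+8+8 = 19; finish at 19 days.
Plumbing is off the critical path — its longest chain is 17 days, giving 2 of slack.
Now Plumbing→Paint→Trim = 4+8+8 = 20 is longest, so the finish becomes 20 days.
Change in finish: 20 − 19 = +1 days.

1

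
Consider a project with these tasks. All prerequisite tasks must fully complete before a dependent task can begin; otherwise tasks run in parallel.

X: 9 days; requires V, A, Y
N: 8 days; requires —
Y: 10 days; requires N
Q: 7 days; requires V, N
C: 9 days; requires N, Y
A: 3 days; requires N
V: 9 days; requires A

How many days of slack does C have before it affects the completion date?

2

Critical path: N→A→V→X = 8+3+9+9 = 29, so the finish is 29 days.
The longest chain containing C totals 27 days.
So C can slip 29 − 27 = 2 days.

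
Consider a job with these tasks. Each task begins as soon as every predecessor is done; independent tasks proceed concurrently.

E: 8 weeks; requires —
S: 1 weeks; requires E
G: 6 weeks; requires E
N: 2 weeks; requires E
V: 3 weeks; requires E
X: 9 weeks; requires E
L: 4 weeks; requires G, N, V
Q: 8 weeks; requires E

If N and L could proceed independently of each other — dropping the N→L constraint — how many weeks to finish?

With the dependency in place, E→G→L = 8+6+4 = 18 sets the finish at 18 weeks.
Dropping N→L doesn't change L's earliest start (14); another predecessor still binds.
The longest chain is now E→G→L = 8+6+4 = 18, so the job takes 18 weeks.

18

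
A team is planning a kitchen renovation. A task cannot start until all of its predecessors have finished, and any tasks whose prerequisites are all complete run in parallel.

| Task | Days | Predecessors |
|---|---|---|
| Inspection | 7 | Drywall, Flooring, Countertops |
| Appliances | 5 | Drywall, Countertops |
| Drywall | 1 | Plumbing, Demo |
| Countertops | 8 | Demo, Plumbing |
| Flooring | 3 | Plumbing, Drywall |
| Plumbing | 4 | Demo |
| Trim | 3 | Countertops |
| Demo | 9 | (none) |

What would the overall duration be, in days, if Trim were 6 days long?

Baseline: Demo→Plumbing→Countertops→Inspection = 9+4+8+7 = 28 → 28 days.
The longest path through Trim is only 24 days, so Trim has float 4.
That remains the longest chain; total 28 days.

28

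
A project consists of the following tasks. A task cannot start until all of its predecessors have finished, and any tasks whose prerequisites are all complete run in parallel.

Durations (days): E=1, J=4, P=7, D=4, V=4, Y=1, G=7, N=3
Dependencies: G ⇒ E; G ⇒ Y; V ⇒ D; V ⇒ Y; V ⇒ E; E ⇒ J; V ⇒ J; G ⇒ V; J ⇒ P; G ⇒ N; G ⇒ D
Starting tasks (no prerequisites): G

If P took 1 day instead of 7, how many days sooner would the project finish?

6

Actual critical path: G→V→E→J→P = 7+4+1+4+7 = 23 ⇒ 23 days.
Since P is critical, the -6 change carries straight to that chain (now 17 days).
The critical path is still G→V→E→J→P; finish is now 17 days.
Change in finish: 17 − 23 = -6 days.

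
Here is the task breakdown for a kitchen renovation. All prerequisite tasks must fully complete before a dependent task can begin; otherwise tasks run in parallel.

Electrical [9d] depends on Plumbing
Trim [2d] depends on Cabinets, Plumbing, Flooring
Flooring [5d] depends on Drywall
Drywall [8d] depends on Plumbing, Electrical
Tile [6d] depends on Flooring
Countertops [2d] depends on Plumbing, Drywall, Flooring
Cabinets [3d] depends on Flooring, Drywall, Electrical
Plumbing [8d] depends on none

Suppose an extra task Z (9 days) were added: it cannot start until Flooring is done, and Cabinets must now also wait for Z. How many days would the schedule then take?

Originally the schedule takes 36 days.
With Z inserted, Cabinets now waits for max(Flooring, Drywall, Electrical, Z).
New critical path: Plumbing→Electrical→Drywall→Flooring→Z→Cabinets→Trim = 8+9+8+5+9+3+2 = 44 ⇒ 44 days.

44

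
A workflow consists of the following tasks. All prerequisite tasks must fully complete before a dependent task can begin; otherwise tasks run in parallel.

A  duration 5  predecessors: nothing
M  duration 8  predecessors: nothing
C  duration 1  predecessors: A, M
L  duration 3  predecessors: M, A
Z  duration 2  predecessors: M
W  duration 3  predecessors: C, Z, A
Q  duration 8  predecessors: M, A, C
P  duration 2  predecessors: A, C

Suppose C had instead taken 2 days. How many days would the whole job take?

As given, the longest chain is M→C→Q = 8+1+8 = 17, so the finish is 17 days.
C is on the critical path; changing it to 2 makes that path 18 days.
No other chain overtakes it, so the finish is 18 days.

18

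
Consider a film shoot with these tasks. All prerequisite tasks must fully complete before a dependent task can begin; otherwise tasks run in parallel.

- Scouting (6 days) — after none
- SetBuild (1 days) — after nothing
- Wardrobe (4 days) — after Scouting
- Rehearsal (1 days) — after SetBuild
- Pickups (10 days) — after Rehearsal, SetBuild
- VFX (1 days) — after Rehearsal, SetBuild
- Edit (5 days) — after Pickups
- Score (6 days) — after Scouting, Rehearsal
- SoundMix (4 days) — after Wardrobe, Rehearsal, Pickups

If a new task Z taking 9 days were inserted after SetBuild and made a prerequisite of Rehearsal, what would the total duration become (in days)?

26

Originally the job takes 17 days.
With Z inserted, Rehearsal now waits for max(SetBuild, Z).
New critical path: SetBuild→Z→Rehearsal→Pickups→Edit = 1+9+1+10+5 = 26 ⇒ 26 days.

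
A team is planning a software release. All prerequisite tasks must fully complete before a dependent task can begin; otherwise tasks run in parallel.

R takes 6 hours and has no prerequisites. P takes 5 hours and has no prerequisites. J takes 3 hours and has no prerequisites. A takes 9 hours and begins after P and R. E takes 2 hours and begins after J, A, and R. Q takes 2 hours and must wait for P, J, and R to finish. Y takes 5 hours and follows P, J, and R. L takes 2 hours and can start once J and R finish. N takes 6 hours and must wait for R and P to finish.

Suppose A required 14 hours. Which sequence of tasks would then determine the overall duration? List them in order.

R, A, E

Baseline: R→A→E = 6+9+2 = 17 → 17 hours.
Since A is critical, the +5 change carries straight to that chain (now 22 hours).
No other chain overtakes it, so the finish is 22 hours.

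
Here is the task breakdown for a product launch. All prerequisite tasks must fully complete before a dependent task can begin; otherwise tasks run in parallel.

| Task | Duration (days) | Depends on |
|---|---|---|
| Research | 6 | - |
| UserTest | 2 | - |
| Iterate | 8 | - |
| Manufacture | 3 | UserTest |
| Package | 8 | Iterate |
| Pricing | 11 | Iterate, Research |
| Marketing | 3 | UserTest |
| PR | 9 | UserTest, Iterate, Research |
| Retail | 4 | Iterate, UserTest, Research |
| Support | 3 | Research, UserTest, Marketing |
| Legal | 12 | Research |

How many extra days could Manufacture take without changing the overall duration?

Critical path: Iterate→Pricing = 8+11 = 19, so the finish is 19 days.
The longest chain containing Manufacture totals 5 days.
Slack of Manufacture = 16 − 2 = 14 days.

14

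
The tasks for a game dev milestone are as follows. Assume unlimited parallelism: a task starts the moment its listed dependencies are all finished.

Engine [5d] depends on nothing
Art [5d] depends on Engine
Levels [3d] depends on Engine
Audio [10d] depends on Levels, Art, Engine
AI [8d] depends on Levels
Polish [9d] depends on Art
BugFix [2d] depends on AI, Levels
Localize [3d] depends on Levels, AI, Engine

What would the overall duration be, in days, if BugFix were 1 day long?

Critical path before the change: Engine→Art→Audio = 5+5+10 = 20 giving 20 days.
BugFix is off the critical path — its longest chain is 18 days, giving 2 of slack.
No other chain overtakes it, so the finish is 20 days.

20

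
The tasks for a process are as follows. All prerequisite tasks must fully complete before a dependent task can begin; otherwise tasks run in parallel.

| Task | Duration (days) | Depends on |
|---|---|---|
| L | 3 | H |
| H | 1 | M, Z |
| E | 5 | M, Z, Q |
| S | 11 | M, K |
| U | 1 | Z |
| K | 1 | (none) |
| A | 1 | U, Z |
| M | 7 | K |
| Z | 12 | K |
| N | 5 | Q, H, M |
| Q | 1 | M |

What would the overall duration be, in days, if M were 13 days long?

Baseline: K→M→S = 1+7+11 = 19 → 19 days.
M is on the critical path; changing it to 13 makes that path 25 days.
That remains the longest chain; total 25 days.

25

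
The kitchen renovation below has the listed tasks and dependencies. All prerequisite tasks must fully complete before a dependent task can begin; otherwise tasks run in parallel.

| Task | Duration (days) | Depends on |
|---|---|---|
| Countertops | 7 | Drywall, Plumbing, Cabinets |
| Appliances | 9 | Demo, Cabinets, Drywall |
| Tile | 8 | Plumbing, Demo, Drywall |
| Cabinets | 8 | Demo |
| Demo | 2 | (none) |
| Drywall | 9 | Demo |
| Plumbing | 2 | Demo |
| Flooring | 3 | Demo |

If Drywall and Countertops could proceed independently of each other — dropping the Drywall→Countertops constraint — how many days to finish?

Original critical path: Demo→Drywall→Appliances = 2+9+9 = 20 ⇒ 20 days.
Without Drywall→Countertops, Countertops's earliest start moves from 11 to 10.
New critical path: Demo→Drywall→Appliances = 2+9+9 = 20 ⇒ 20 days.

20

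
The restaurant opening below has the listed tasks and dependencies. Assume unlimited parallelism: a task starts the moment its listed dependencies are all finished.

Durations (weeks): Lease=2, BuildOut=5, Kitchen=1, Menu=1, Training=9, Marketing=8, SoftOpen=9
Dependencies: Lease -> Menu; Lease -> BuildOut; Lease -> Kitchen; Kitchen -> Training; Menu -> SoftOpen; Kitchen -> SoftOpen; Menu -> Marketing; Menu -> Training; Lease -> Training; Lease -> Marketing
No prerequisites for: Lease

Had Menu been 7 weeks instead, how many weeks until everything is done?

18

Actual critical path: Lease→Menu→Training = 2+1+9 = 12 ⇒ 12 weeks.
Menu is on the critical path; changing it to 7 makes that path 18 weeks.
That remains the longest chain; total 18 weeks.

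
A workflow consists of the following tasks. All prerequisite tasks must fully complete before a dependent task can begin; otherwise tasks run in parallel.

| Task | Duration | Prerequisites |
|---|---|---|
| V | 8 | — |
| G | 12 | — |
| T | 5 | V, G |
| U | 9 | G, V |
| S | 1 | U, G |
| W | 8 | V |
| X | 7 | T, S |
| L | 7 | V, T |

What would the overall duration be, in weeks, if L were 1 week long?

As given, the longest chain is G→U→S→X = 12+9+1+7 = 29, so the finish is 29 weeks.
The longest path through L is only 24 weeks, so L has float 5.
The critical path is still G→U→S→X; finish is now 29 weeks.

29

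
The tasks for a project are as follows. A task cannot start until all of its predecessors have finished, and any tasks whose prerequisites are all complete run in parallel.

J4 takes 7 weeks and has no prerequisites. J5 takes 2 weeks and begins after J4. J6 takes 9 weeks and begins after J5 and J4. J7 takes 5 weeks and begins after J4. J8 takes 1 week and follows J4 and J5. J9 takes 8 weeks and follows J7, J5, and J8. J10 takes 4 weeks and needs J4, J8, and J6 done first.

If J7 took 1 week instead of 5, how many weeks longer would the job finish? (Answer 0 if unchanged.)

The binding path is J4→J5→J6→J10 = 7+2+9+4 = 22; finish at 22 weeks.
J7 is off the critical path — its longest chain is 20 weeks, giving 2 of slack.
The critical path is still J4→J5→J6→J10; finish is now 22 weeks.
Change in finish: 22 − 22 = +0 weeks.

0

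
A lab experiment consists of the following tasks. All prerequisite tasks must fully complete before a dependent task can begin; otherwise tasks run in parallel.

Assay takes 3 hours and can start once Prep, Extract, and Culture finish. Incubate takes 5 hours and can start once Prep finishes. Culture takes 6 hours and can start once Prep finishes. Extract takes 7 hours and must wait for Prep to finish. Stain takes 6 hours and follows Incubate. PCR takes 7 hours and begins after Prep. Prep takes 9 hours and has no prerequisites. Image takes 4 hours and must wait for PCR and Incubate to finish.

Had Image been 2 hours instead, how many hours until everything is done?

Critical path before the change: Prep→PCR→Image = 9+7+4 = 20 giving 20 hours.
Since Image is critical, the -2 change carries straight to that chain (now 18 hours).
The binding chain switches to Prep→Incubate→Stain = 9+5+6 = 20; finish 20 hours.

20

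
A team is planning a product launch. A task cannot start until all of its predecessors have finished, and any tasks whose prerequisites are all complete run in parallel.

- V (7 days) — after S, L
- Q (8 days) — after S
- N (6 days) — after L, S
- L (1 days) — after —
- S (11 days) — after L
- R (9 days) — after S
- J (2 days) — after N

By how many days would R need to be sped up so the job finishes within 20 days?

1

Current finish: 21 days; target: 20.
R is on every critical path, so each day cut from R cuts the finish by one (this holds down to a finish of 20).
Need 21 − 20 = 1 day off R → R becomes 8 days, finish becomes 20.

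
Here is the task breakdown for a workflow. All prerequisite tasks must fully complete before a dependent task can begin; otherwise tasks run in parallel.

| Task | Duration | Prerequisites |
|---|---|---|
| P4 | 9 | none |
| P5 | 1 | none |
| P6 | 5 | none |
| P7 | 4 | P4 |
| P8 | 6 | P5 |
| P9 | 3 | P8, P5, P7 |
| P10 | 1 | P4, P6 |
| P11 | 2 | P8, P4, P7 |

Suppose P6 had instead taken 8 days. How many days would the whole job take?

The binding path is P4→P7→P9 = 9+4+3 = 16; finish at 16 days.
P6 is off the critical path — its longest chain is 6 days, giving 10 of slack.
The critical path is still P4→P7→P9; finish is now 16 days.

16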